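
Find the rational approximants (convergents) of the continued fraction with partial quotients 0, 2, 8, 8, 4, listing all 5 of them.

Using the convergent recurrence p_i = a_i*p_{i-1} + p_{i-2}, q_i = a_i*q_{i-1} + q_{i-2} with p_{-2}=0, p_{-1}=1, q_{-2}=1, q_{-1}=0:
  i=0: a_0=0, p_0 = 0*1 + 0 = 0, q_0 = 0*0 + 1 = 1.
  i=1: a_1=2, p_1 = 2*0 + 1 = 1, q_1 = 2*1 + 0 = 2.
  i=2: a_2=8, p_2 = 8*1 + 0 = 8, q_2 = 8*2 + 1 = 17.
  i=3: a_3=8, p_3 = 8*8 + 1 = 65, q_3 = 8*17 + 2 = 138.
  i=4: a_4=4, p_4 = 4*65 + 8 = 268, q_4 = 4*138 + 17 = 569.

0/1, 1/2, 8/17, 65/138, 268/569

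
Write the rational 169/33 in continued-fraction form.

Run the Euclidean algorithm on 169 and 33; the successive quotients are the partial quotients a_0, a_1, ... (each step inverts the fractional part left over by the previous one):
  169 = 5*33 + 4, so a_0 = 5.
  33 = 8*4 + 1, so a_1 = 8.
  4 = 4*1 + 0, so a_2 = 4.
The remainder reaches 0 after 3 divisions, so the expansion has 3 partial quotients, read off in order.

[5; 8, 4]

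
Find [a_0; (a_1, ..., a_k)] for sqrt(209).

Write x_i = (sqrt(209) + m_i)/d_i with (m_0, d_0) = (0, 1). a_0 = floor(sqrt(209)) = 14, since 14^2 = 196 <= 209 < 225 = 15^2.
Iterate m_{i+1} = d_i*a_i - m_i, d_{i+1} = (209 - m_{i+1}^2)/d_i, a_{i+1} = floor((a_0 + m_{i+1})/d_{i+1}):
  m_1 = 1*14 - 0 = 14, d_1 = (209 - 14^2)/1 = 13/1 = 13, a_1 = floor((14 + 14)/13) = 2.
  m_2 = 13*2 - 14 = 12, d_2 = (209 - 12^2)/13 = 65/13 = 5, a_2 = floor((14 + 12)/5) = 5.
  m_3 = 5*5 - 12 = 13, d_3 = (209 - 13^2)/5 = 40/5 = 8, a_3 = floor((14 + 13)/8) = 3.
  m_4 = 8*3 - 13 = 11, d_4 = (209 - 11^2)/8 = 88/8 = 11, a_4 = floor((14 + 11)/11) = 2.
  m_5 = 11*2 - 11 = 11, d_5 = (209 - 11^2)/11 = 88/11 = 8, a_5 = floor((14 + 11)/8) = 3.
  m_6 = 8*3 - 11 = 13, d_6 = (209 - 13^2)/8 = 40/8 = 5, a_6 = floor((14 + 13)/5) = 5.
  m_7 = 5*5 - 13 = 12, d_7 = (209 - 12^2)/5 = 65/5 = 13, a_7 = floor((14 + 12)/13) = 2.
  m_8 = 13*2 - 12 = 14, d_8 = (209 - 14^2)/13 = 13/13 = 1, a_8 = floor((14 + 14)/1) = 28.
  m_9 = 1*28 - 14 = 14, d_9 = (209 - 14^2)/1 = 13/1 = 13: (m_9, d_9) = (m_1, d_1) = (14, 13), so from here the quotients repeat a_1, ..., a_8; the period length is 8.
Hence the expansion of sqrt(209) is a_0 = 14 followed by the repeating block 2, 5, 3, 2, 3, 5, 2, 28 (period 8).

[14; (2, 5, 3, 2, 3, 5, 2, 28)]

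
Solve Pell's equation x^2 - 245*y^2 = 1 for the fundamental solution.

(x, y) = (51841, 3312)

First expand sqrt(245) as a continued fraction. With x_i = (sqrt(245) + m_i)/d_i and (m_0, d_0) = (0, 1): a_0 = floor(sqrt(245)) = 15, since 15^2 = 225 <= 245 < 256 = 16^2.
Iterate m_{i+1} = d_i*a_i - m_i, d_{i+1} = (245 - m_{i+1}^2)/d_i, a_{i+1} = floor((a_0 + m_{i+1})/d_{i+1}):
  m_1 = 1*15 - 0 = 15, d_1 = (245 - 15^2)/1 = 20/1 = 20, a_1 = floor((15 + 15)/20) = 1.
  m_2 = 20*1 - 15 = 5, d_2 = (245 - 5^2)/20 = 220/20 = 11, a_2 = floor((15 + 5)/11) = 1.
  m_3 = 11*1 - 5 = 6, d_3 = (245 - 6^2)/11 = 209/11 = 19, a_3 = floor((15 + 6)/19) = 1.
  m_4 = 19*1 - 6 = 13, d_4 = (245 - 13^2)/19 = 76/19 = 4, a_4 = floor((15 + 13)/4) = 7.
  m_5 = 4*7 - 13 = 15, d_5 = (245 - 15^2)/4 = 20/4 = 5, a_5 = floor((15 + 15)/5) = 6.
  m_6 = 5*6 - 15 = 15, d_6 = (245 - 15^2)/5 = 20/5 = 4, a_6 = floor((15 + 15)/4) = 7.
  m_7 = 4*7 - 15 = 13, d_7 = (245 - 13^2)/4 = 76/4 = 19, a_7 = floor((15 + 13)/19) = 1.
  m_8 = 19*1 - 13 = 6, d_8 = (245 - 6^2)/19 = 209/19 = 11, a_8 = floor((15 + 6)/11) = 1.
  m_9 = 11*1 - 6 = 5, d_9 = (245 - 5^2)/11 = 220/11 = 20, a_9 = floor((15 + 5)/20) = 1.
  m_10 = 20*1 - 5 = 15, d_10 = (245 - 15^2)/20 = 20/20 = 1, a_10 = floor((15 + 15)/1) = 30.
  m_11 = 1*30 - 15 = 15, d_11 = (245 - 15^2)/1 = 20/1 = 20: (m_11, d_11) = (m_1, d_1) = (15, 20), so from here the quotients repeat a_1, ..., a_10; the period length is 10.
So sqrt(245) = [15; (1, 1, 1, 7, 6, 7, 1, 1, 1, 30)] with period length k = 10.
k is even, so the fundamental solution of x^2 - 245y^2 = 1 is (p_{k-1}, q_{k-1}) = (p_9, q_9); compute convergents through index 9.
Convergents (p_i = a_i*p_{i-1} + p_{i-2}, q_i = a_i*q_{i-1} + q_{i-2} with p_{-2}=0, p_{-1}=1, q_{-2}=1, q_{-1}=0):
  i=0: a_0=15, p_0 = 15*1 + 0 = 15, q_0 = 15*0 + 1 = 1.
  i=1: a_1=1, p_1 = 1*15 + 1 = 16, q_1 = 1*1 + 0 = 1.
  i=2: a_2=1, p_2 = 1*16 + 15 = 31, q_2 = 1*1 + 1 = 2.
  i=3: a_3=1, p_3 = 1*31 + 16 = 47, q_3 = 1*2 + 1 = 3.
  i=4: a_4=7, p_4 = 7*47 + 31 = 360, q_4 = 7*3 + 2 = 23.
  i=5: a_5=6, p_5 = 6*360 + 47 = 2207, q_5 = 6*23 + 3 = 141.
  i=6: a_6=7, p_6 = 7*2207 + 360 = 15809, q_6 = 7*141 + 23 = 1010.
  i=7: a_7=1, p_7 = 1*15809 + 2207 = 18016, q_7 = 1*1010 + 141 = 1151.
  i=8: a_8=1, p_8 = 1*18016 + 15809 = 33825, q_8 = 1*1151 + 1010 = 2161.
  i=9: a_9=1, p_9 = 1*33825 + 18016 = 51841, q_9 = 1*2161 + 1151 = 3312.
Check: 51841^2 - 245*3312^2 = 2687489281 - 2687489280 = 1, so (x, y) = (51841, 3312) solves the equation, and by the theorem it is the least positive solution.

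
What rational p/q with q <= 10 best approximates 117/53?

11/5

Expand x = 117/53 as a continued fraction with the Euclidean algorithm:
  117 = 2*53 + 11, so a_0 = 2.
  53 = 4*11 + 9, so a_1 = 4.
  11 = 1*9 + 2, so a_2 = 1.
  9 = 4*2 + 1, so a_3 = 4.
  2 = 2*1 + 0, so a_4 = 2.
so x = [2; 4, 1, 4, 2].
Convergents (p_i = a_i*p_{i-1} + p_{i-2}, q_i = a_i*q_{i-1} + q_{i-2} with p_{-2}=0, p_{-1}=1, q_{-2}=1, q_{-1}=0), until the denominator exceeds 10:
  i=0: a_0=2, p_0 = 2*1 + 0 = 2, q_0 = 2*0 + 1 = 1.
  i=1: a_1=4, p_1 = 4*2 + 1 = 9, q_1 = 4*1 + 0 = 4.
  i=2: a_2=1, p_2 = 1*9 + 2 = 11, q_2 = 1*4 + 1 = 5.
  i=3: a_3=4, p_3 = 4*11 + 9 = 53, q_3 = 4*5 + 4 = 24.
q_3 = 24 > 10, so the last convergent with denominator <= 10 is p_2/q_2 = 11/5.
The closest fraction with denominator <= 10 is either p_2/q_2 or the intermediate fraction (k*p_2 + p_1)/(k*q_2 + q_1) with the largest k >= 1 whose denominator stays <= 10; these approach x as k grows, and every other convergent or intermediate fraction in range is farther away.
Largest k: floor((10 - q_1)/q_2) = floor((10 - 4)/5) = 1.
That gives (1*11 + 9)/(1*5 + 4) = 20/9.
Compare the errors: |x - 11/5| = |117*5 - 11*53|/(53*5) = 2/265, and |x - 20/9| = |117*9 - 20*53|/(53*9) = 7/477.
Cross-multiplying, 2*477 = 954 < 1855 = 7*265, so 2/265 is smaller: the convergent 11/5 is closer to x than 20/9.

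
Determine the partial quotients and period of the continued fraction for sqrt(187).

Write x_i = (sqrt(187) + m_i)/d_i with (m_0, d_0) = (0, 1). a_0 = floor(sqrt(187)) = 13, since 13^2 = 169 <= 187 < 196 = 14^2.
Iterate m_{i+1} = d_i*a_i - m_i, d_{i+1} = (187 - m_{i+1}^2)/d_i, a_{i+1} = floor((a_0 + m_{i+1})/d_{i+1}):
  m_1 = 1*13 - 0 = 13, d_1 = (187 - 13^2)/1 = 18/1 = 18, a_1 = floor((13 + 13)/18) = 1.
  m_2 = 18*1 - 13 = 5, d_2 = (187 - 5^2)/18 = 162/18 = 9, a_2 = floor((13 + 5)/9) = 2.
  m_3 = 9*2 - 5 = 13, d_3 = (187 - 13^2)/9 = 18/9 = 2, a_3 = floor((13 + 13)/2) = 13.
  m_4 = 2*13 - 13 = 13, d_4 = (187 - 13^2)/2 = 18/2 = 9, a_4 = floor((13 + 13)/9) = 2.
  m_5 = 9*2 - 13 = 5, d_5 = (187 - 5^2)/9 = 162/9 = 18, a_5 = floor((13 + 5)/18) = 1.
  m_6 = 18*1 - 5 = 13, d_6 = (187 - 13^2)/18 = 18/18 = 1, a_6 = floor((13 + 13)/1) = 26.
  m_7 = 1*26 - 13 = 13, d_7 = (187 - 13^2)/1 = 18/1 = 18: (m_7, d_7) = (m_1, d_1) = (13, 18), so from here the quotients repeat a_1, ..., a_6; the period length is 6.
Hence the expansion of sqrt(187) is a_0 = 13 followed by the repeating block 1, 2, 13, 2, 1, 26 (period 6).

[13; (1, 2, 13, 2, 1, 26)]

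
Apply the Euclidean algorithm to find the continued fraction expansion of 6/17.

[0; 2, 1, 5]

Run the Euclidean algorithm on 6 and 17; the successive quotients are the partial quotients a_0, a_1, ... (each step inverts the fractional part left over by the previous one):
  6 = 0*17 + 6, so a_0 = 0.
  17 = 2*6 + 5, so a_1 = 2.
  6 = 1*5 + 1, so a_2 = 1.
  5 = 5*1 + 0, so a_3 = 5.
The remainder reaches 0 after 4 divisions, so the expansion has 4 partial quotients, read off in order.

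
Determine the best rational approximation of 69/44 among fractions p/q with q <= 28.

36/23

Expand x = 69/44 as a continued fraction with the Euclidean algorithm:
  69 = 1*44 + 25, so a_0 = 1.
  44 = 1*25 + 19, so a_1 = 1.
  25 = 1*19 + 6, so a_2 = 1.
  19 = 3*6 + 1, so a_3 = 3.
  6 = 6*1 + 0, so a_4 = 6.
so x = [1; 1, 1, 3, 6].
Convergents (p_i = a_i*p_{i-1} + p_{i-2}, q_i = a_i*q_{i-1} + q_{i-2} with p_{-2}=0, p_{-1}=1, q_{-2}=1, q_{-1}=0), until the denominator exceeds 28:
  i=0: a_0=1, p_0 = 1*1 + 0 = 1, q_0 = 1*0 + 1 = 1.
  i=1: a_1=1, p_1 = 1*1 + 1 = 2, q_1 = 1*1 + 0 = 1.
  i=2: a_2=1, p_2 = 1*2 + 1 = 3, q_2 = 1*1 + 1 = 2.
  i=3: a_3=3, p_3 = 3*3 + 2 = 11, q_3 = 3*2 + 1 = 7.
  i=4: a_4=6, p_4 = 6*11 + 3 = 69, q_4 = 6*7 + 2 = 44.
q_4 = 44 > 28, so the last convergent with denominator <= 28 is p_3/q_3 = 11/7.
The closest fraction with denominator <= 28 is either p_3/q_3 or the intermediate fraction (k*p_3 + p_2)/(k*q_3 + q_2) with the largest k >= 1 whose denominator stays <= 28; these approach x as k grows, and every other convergent or intermediate fraction in range is farther away.
Largest k: floor((28 - q_2)/q_3) = floor((28 - 2)/7) = 3.
That gives (3*11 + 3)/(3*7 + 2) = 36/23.
Compare the errors: |x - 11/7| = |69*7 - 11*44|/(44*7) = 1/308, and |x - 36/23| = |69*23 - 36*44|/(44*23) = 3/1012.
Cross-multiplying, 3*308 = 924 < 1012 = 1*1012, so 3/1012 is smaller: the intermediate fraction 36/23 is closer to x than 11/7.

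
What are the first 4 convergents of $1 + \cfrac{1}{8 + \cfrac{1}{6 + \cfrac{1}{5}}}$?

Using the convergent recurrence p_i = a_i*p_{i-1} + p_{i-2}, q_i = a_i*q_{i-1} + q_{i-2} with p_{-2}=0, p_{-1}=1, q_{-2}=1, q_{-1}=0:
  i=0: a_0=1, p_0 = 1*1 + 0 = 1, q_0 = 1*0 + 1 = 1.
  i=1: a_1=8, p_1 = 8*1 + 1 = 9, q_1 = 8*1 + 0 = 8.
  i=2: a_2=6, p_2 = 6*9 + 1 = 55, q_2 = 6*8 + 1 = 49.
  i=3: a_3=5, p_3 = 5*55 + 9 = 284, q_3 = 5*49 + 8 = 253.

1/1, 9/8, 55/49, 284/253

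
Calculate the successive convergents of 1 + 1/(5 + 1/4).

1/1, 6/5, 25/21

Using the convergent recurrence p_i = a_i*p_{i-1} + p_{i-2}, q_i = a_i*q_{i-1} + q_{i-2} with p_{-2}=0, p_{-1}=1, q_{-2}=1, q_{-1}=0:
  i=0: a_0=1, p_0 = 1*1 + 0 = 1, q_0 = 1*0 + 1 = 1.
  i=1: a_1=5, p_1 = 5*1 + 1 = 6, q_1 = 5*1 + 0 = 5.
  i=2: a_2=4, p_2 = 4*6 + 1 = 25, q_2 = 4*5 + 1 = 21.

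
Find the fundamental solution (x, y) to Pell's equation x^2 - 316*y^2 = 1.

(x, y) = (12799, 720)

First expand sqrt(316) as a continued fraction. With x_i = (sqrt(316) + m_i)/d_i and (m_0, d_0) = (0, 1): a_0 = floor(sqrt(316)) = 17, since 17^2 = 289 <= 316 < 324 = 18^2.
Iterate m_{i+1} = d_i*a_i - m_i, d_{i+1} = (316 - m_{i+1}^2)/d_i, a_{i+1} = floor((a_0 + m_{i+1})/d_{i+1}):
  m_1 = 1*17 - 0 = 17, d_1 = (316 - 17^2)/1 = 27/1 = 27, a_1 = floor((17 + 17)/27) = 1.
  m_2 = 27*1 - 17 = 10, d_2 = (316 - 10^2)/27 = 216/27 = 8, a_2 = floor((17 + 10)/8) = 3.
  m_3 = 8*3 - 10 = 14, d_3 = (316 - 14^2)/8 = 120/8 = 15, a_3 = floor((17 + 14)/15) = 2.
  m_4 = 15*2 - 14 = 16, d_4 = (316 - 16^2)/15 = 60/15 = 4, a_4 = floor((17 + 16)/4) = 8.
  m_5 = 4*8 - 16 = 16, d_5 = (316 - 16^2)/4 = 60/4 = 15, a_5 = floor((17 + 16)/15) = 2.
  m_6 = 15*2 - 16 = 14, d_6 = (316 - 14^2)/15 = 120/15 = 8, a_6 = floor((17 + 14)/8) = 3.
  m_7 = 8*3 - 14 = 10, d_7 = (316 - 10^2)/8 = 216/8 = 27, a_7 = floor((17 + 10)/27) = 1.
  m_8 = 27*1 - 10 = 17, d_8 = (316 - 17^2)/27 = 27/27 = 1, a_8 = floor((17 + 17)/1) = 34.
  m_9 = 1*34 - 17 = 17, d_9 = (316 - 17^2)/1 = 27/1 = 27: (m_9, d_9) = (m_1, d_1) = (17, 27), so from here the quotients repeat a_1, ..., a_8; the period length is 8.
So sqrt(316) = [17; (1, 3, 2, 8, 2, 3, 1, 34)] with period length k = 8.
k is even, so the fundamental solution of x^2 - 316y^2 = 1 is (p_{k-1}, q_{k-1}) = (p_7, q_7); compute convergents through index 7.
Convergents (p_i = a_i*p_{i-1} + p_{i-2}, q_i = a_i*q_{i-1} + q_{i-2} with p_{-2}=0, p_{-1}=1, q_{-2}=1, q_{-1}=0):
  i=0: a_0=17, p_0 = 17*1 + 0 = 17, q_0 = 17*0 + 1 = 1.
  i=1: a_1=1, p_1 = 1*17 + 1 = 18, q_1 = 1*1 + 0 = 1.
  i=2: a_2=3, p_2 = 3*18 + 17 = 71, q_2 = 3*1 + 1 = 4.
  i=3: a_3=2, p_3 = 2*71 + 18 = 160, q_3 = 2*4 + 1 = 9.
  i=4: a_4=8, p_4 = 8*160 + 71 = 1351, q_4 = 8*9 + 4 = 76.
  i=5: a_5=2, p_5 = 2*1351 + 160 = 2862, q_5 = 2*76 + 9 = 161.
  i=6: a_6=3, p_6 = 3*2862 + 1351 = 9937, q_6 = 3*161 + 76 = 559.
  i=7: a_7=1, p_7 = 1*9937 + 2862 = 12799, q_7 = 1*559 + 161 = 720.
Check: 12799^2 - 316*720^2 = 163814401 - 163814400 = 1, so (x, y) = (12799, 720) solves the equation, and by the theorem it is the least positive solution.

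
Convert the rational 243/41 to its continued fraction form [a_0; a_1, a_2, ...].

Run the Euclidean algorithm on 243 and 41; the successive quotients are the partial quotients a_0, a_1, ... (each step inverts the fractional part left over by the previous one):
  243 = 5*41 + 38, so a_0 = 5.
  41 = 1*38 + 3, so a_1 = 1.
  38 = 12*3 + 2, so a_2 = 12.
  3 = 1*2 + 1, so a_3 = 1.
  2 = 2*1 + 0, so a_4 = 2.
The remainder reaches 0 after 5 divisions, so the expansion has 5 partial quotients, read off in order.

[5; 1, 12, 1, 2]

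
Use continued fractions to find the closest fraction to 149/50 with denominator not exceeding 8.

Expand x = 149/50 as a continued fraction with the Euclidean algorithm:
  149 = 2*50 + 49, so a_0 = 2.
  50 = 1*49 + 1, so a_1 = 1.
  49 = 49*1 + 0, so a_2 = 49.
so x = [2; 1, 49].
Convergents (p_i = a_i*p_{i-1} + p_{i-2}, q_i = a_i*q_{i-1} + q_{i-2} with p_{-2}=0, p_{-1}=1, q_{-2}=1, q_{-1}=0), until the denominator exceeds 8:
  i=0: a_0=2, p_0 = 2*1 + 0 = 2, q_0 = 2*0 + 1 = 1.
  i=1: a_1=1, p_1 = 1*2 + 1 = 3, q_1 = 1*1 + 0 = 1.
  i=2: a_2=49, p_2 = 49*3 + 2 = 149, q_2 = 49*1 + 1 = 50.
q_2 = 50 > 8, so the last convergent with denominator <= 8 is p_1/q_1 = 3/1.
The closest fraction with denominator <= 8 is either p_1/q_1 or the intermediate fraction (k*p_1 + p_0)/(k*q_1 + q_0) with the largest k >= 1 whose denominator stays <= 8; these approach x as k grows, and every other convergent or intermediate fraction in range is farther away.
Largest k: floor((8 - q_0)/q_1) = floor((8 - 1)/1) = 7.
That gives (7*3 + 2)/(7*1 + 1) = 23/8.
Compare the errors: |x - 3/1| = |149*1 - 3*50|/(50*1) = 1/50, and |x - 23/8| = |149*8 - 23*50|/(50*8) = 42/400.
Cross-multiplying, 1*400 = 400 < 2100 = 42*50, so 1/50 is smaller: the convergent 3/1 is closer to x than 23/8.

3/1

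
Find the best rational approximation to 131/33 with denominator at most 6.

4/1

Expand x = 131/33 as a continued fraction with the Euclidean algorithm:
  131 = 3*33 + 32, so a_0 = 3.
  33 = 1*32 + 1, so a_1 = 1.
  32 = 32*1 + 0, so a_2 = 32.
so x = [3; 1, 32].
Convergents (p_i = a_i*p_{i-1} + p_{i-2}, q_i = a_i*q_{i-1} + q_{i-2} with p_{-2}=0, p_{-1}=1, q_{-2}=1, q_{-1}=0), until the denominator exceeds 6:
  i=0: a_0=3, p_0 = 3*1 + 0 = 3, q_0 = 3*0 + 1 = 1.
  i=1: a_1=1, p_1 = 1*3 + 1 = 4, q_1 = 1*1 + 0 = 1.
  i=2: a_2=32, p_2 = 32*4 + 3 = 131, q_2 = 32*1 + 1 = 33.
q_2 = 33 > 6, so the last convergent with denominator <= 6 is p_1/q_1 = 4/1.
The closest fraction with denominator <= 6 is either p_1/q_1 or the intermediate fraction (k*p_1 + p_0)/(k*q_1 + q_0) with the largest k >= 1 whose denominator stays <= 6; these approach x as k grows, and every other convergent or intermediate fraction in range is farther away.
Largest k: floor((6 - q_0)/q_1) = floor((6 - 1)/1) = 5.
That gives (5*4 + 3)/(5*1 + 1) = 23/6.
Compare the errors: |x - 4/1| = |131*1 - 4*33|/(33*1) = 1/33, and |x - 23/6| = |131*6 - 23*33|/(33*6) = 27/198.
Cross-multiplying, 1*198 = 198 < 891 = 27*33, so 1/33 is smaller: the convergent 4/1 is closer to x than 23/6.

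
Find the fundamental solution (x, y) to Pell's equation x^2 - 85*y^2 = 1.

(x, y) = (285769, 30996)

First expand sqrt(85) as a continued fraction. With x_i = (sqrt(85) + m_i)/d_i and (m_0, d_0) = (0, 1): a_0 = floor(sqrt(85)) = 9, since 9^2 = 81 <= 85 < 100 = 10^2.
Iterate m_{i+1} = d_i*a_i - m_i, d_{i+1} = (85 - m_{i+1}^2)/d_i, a_{i+1} = floor((a_0 + m_{i+1})/d_{i+1}):
  m_1 = 1*9 - 0 = 9, d_1 = (85 - 9^2)/1 = 4/1 = 4, a_1 = floor((9 + 9)/4) = 4.
  m_2 = 4*4 - 9 = 7, d_2 = (85 - 7^2)/4 = 36/4 = 9, a_2 = floor((9 + 7)/9) = 1.
  m_3 = 9*1 - 7 = 2, d_3 = (85 - 2^2)/9 = 81/9 = 9, a_3 = floor((9 + 2)/9) = 1.
  m_4 = 9*1 - 2 = 7, d_4 = (85 - 7^2)/9 = 36/9 = 4, a_4 = floor((9 + 7)/4) = 4.
  m_5 = 4*4 - 7 = 9, d_5 = (85 - 9^2)/4 = 4/4 = 1, a_5 = floor((9 + 9)/1) = 18.
  m_6 = 1*18 - 9 = 9, d_6 = (85 - 9^2)/1 = 4/1 = 4: (m_6, d_6) = (m_1, d_1) = (9, 4), so from here the quotients repeat a_1, ..., a_5; the period length is 5.
So sqrt(85) = [9; (4, 1, 1, 4, 18)] with period length k = 5.
k is odd, so (p_{k-1}, q_{k-1}) only solves x^2 - 85y^2 = -1 and the fundamental solution of x^2 - 85y^2 = 1 is (p_{2k-1}, q_{2k-1}) = (p_9, q_9); compute convergents through index 9, running through the period twice.
Convergents (p_i = a_i*p_{i-1} + p_{i-2}, q_i = a_i*q_{i-1} + q_{i-2} with p_{-2}=0, p_{-1}=1, q_{-2}=1, q_{-1}=0):
  i=0: a_0=9, p_0 = 9*1 + 0 = 9, q_0 = 9*0 + 1 = 1.
  i=1: a_1=4, p_1 = 4*9 + 1 = 37, q_1 = 4*1 + 0 = 4.
  i=2: a_2=1, p_2 = 1*37 + 9 = 46, q_2 = 1*4 + 1 = 5.
  i=3: a_3=1, p_3 = 1*46 + 37 = 83, q_3 = 1*5 + 4 = 9.
  i=4: a_4=4, p_4 = 4*83 + 46 = 378, q_4 = 4*9 + 5 = 41.
  i=5: a_5=18, p_5 = 18*378 + 83 = 6887, q_5 = 18*41 + 9 = 747.
  i=6: a_6=4, p_6 = 4*6887 + 378 = 27926, q_6 = 4*747 + 41 = 3029.
  i=7: a_7=1, p_7 = 1*27926 + 6887 = 34813, q_7 = 1*3029 + 747 = 3776.
  i=8: a_8=1, p_8 = 1*34813 + 27926 = 62739, q_8 = 1*3776 + 3029 = 6805.
  i=9: a_9=4, p_9 = 4*62739 + 34813 = 285769, q_9 = 4*6805 + 3776 = 30996.
Indeed p_4^2 - 85*q_4^2 = 142884 - 142885 = -1, not +1.
Check: 285769^2 - 85*30996^2 = 81663921361 - 81663921360 = 1, so (x, y) = (285769, 30996) solves the equation, and by the theorem it is the least positive solution.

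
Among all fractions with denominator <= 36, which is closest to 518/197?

71/27

Expand x = 518/197 as a continued fraction with the Euclidean algorithm:
  518 = 2*197 + 124, so a_0 = 2.
  197 = 1*124 + 73, so a_1 = 1.
  124 = 1*73 + 51, so a_2 = 1.
  73 = 1*51 + 22, so a_3 = 1.
  51 = 2*22 + 7, so a_4 = 2.
  22 = 3*7 + 1, so a_5 = 3.
  7 = 7*1 + 0, so a_6 = 7.
so x = [2; 1, 1, 1, 2, 3, 7].
Convergents (p_i = a_i*p_{i-1} + p_{i-2}, q_i = a_i*q_{i-1} + q_{i-2} with p_{-2}=0, p_{-1}=1, q_{-2}=1, q_{-1}=0), until the denominator exceeds 36:
  i=0: a_0=2, p_0 = 2*1 + 0 = 2, q_0 = 2*0 + 1 = 1.
  i=1: a_1=1, p_1 = 1*2 + 1 = 3, q_1 = 1*1 + 0 = 1.
  i=2: a_2=1, p_2 = 1*3 + 2 = 5, q_2 = 1*1 + 1 = 2.
  i=3: a_3=1, p_3 = 1*5 + 3 = 8, q_3 = 1*2 + 1 = 3.
  i=4: a_4=2, p_4 = 2*8 + 5 = 21, q_4 = 2*3 + 2 = 8.
  i=5: a_5=3, p_5 = 3*21 + 8 = 71, q_5 = 3*8 + 3 = 27.
  i=6: a_6=7, p_6 = 7*71 + 21 = 518, q_6 = 7*27 + 8 = 197.
q_6 = 197 > 36, so the last convergent with denominator <= 36 is p_5/q_5 = 71/27.
The closest fraction with denominator <= 36 is either p_5/q_5 or the intermediate fraction (k*p_5 + p_4)/(k*q_5 + q_4) with the largest k >= 1 whose denominator stays <= 36; these approach x as k grows, and every other convergent or intermediate fraction in range is farther away.
Largest k: floor((36 - q_4)/q_5) = floor((36 - 8)/27) = 1.
That gives (1*71 + 21)/(1*27 + 8) = 92/35.
Compare the errors: |x - 71/27| = |518*27 - 71*197|/(197*27) = 1/5319, and |x - 92/35| = |518*35 - 92*197|/(197*35) = 6/6895.
Cross-multiplying, 1*6895 = 6895 < 31914 = 6*5319, so 1/5319 is smaller: the convergent 71/27 is closer to x than 92/35.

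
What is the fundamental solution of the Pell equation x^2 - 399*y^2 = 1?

(x, y) = (20, 1)

First expand sqrt(399) as a continued fraction. With x_i = (sqrt(399) + m_i)/d_i and (m_0, d_0) = (0, 1): a_0 = floor(sqrt(399)) = 19, since 19^2 = 361 <= 399 < 400 = 20^2.
Iterate m_{i+1} = d_i*a_i - m_i, d_{i+1} = (399 - m_{i+1}^2)/d_i, a_{i+1} = floor((a_0 + m_{i+1})/d_{i+1}):
  m_1 = 1*19 - 0 = 19, d_1 = (399 - 19^2)/1 = 38/1 = 38, a_1 = floor((19 + 19)/38) = 1.
  m_2 = 38*1 - 19 = 19, d_2 = (399 - 19^2)/38 = 38/38 = 1, a_2 = floor((19 + 19)/1) = 38.
  m_3 = 1*38 - 19 = 19, d_3 = (399 - 19^2)/1 = 38/1 = 38: (m_3, d_3) = (m_1, d_1) = (19, 38), so from here the quotients repeat a_1, a_2; the period length is 2.
So sqrt(399) = [19; (1, 38)] with period length k = 2.
k is even, so the fundamental solution of x^2 - 399y^2 = 1 is (p_{k-1}, q_{k-1}) = (p_1, q_1); compute convergents through index 1.
Convergents (p_i = a_i*p_{i-1} + p_{i-2}, q_i = a_i*q_{i-1} + q_{i-2} with p_{-2}=0, p_{-1}=1, q_{-2}=1, q_{-1}=0):
  i=0: a_0=19, p_0 = 19*1 + 0 = 19, q_0 = 19*0 + 1 = 1.
  i=1: a_1=1, p_1 = 1*19 + 1 = 20, q_1 = 1*1 + 0 = 1.
Check: 20^2 - 399*1^2 = 400 - 399 = 1, so (x, y) = (20, 1) solves the equation, and by the theorem it is the least positive solution.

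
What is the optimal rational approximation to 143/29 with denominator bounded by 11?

Expand x = 143/29 as a continued fraction with the Euclidean algorithm:
  143 = 4*29 + 27, so a_0 = 4.
  29 = 1*27 + 2, so a_1 = 1.
  27 = 13*2 + 1, so a_2 = 13.
  2 = 2*1 + 0, so a_3 = 2.
so x = [4; 1, 13, 2].
Convergents (p_i = a_i*p_{i-1} + p_{i-2}, q_i = a_i*q_{i-1} + q_{i-2} with p_{-2}=0, p_{-1}=1, q_{-2}=1, q_{-1}=0), until the denominator exceeds 11:
  i=0: a_0=4, p_0 = 4*1 + 0 = 4, q_0 = 4*0 + 1 = 1.
  i=1: a_1=1, p_1 = 1*4 + 1 = 5, q_1 = 1*1 + 0 = 1.
  i=2: a_2=13, p_2 = 13*5 + 4 = 69, q_2 = 13*1 + 1 = 14.
q_2 = 14 > 11, so the last convergent with denominator <= 11 is p_1/q_1 = 5/1.
The closest fraction with denominator <= 11 is either p_1/q_1 or the intermediate fraction (k*p_1 + p_0)/(k*q_1 + q_0) with the largest k >= 1 whose denominator stays <= 11; these approach x as k grows, and every other convergent or intermediate fraction in range is farther away.
Largest k: floor((11 - q_0)/q_1) = floor((11 - 1)/1) = 10.
That gives (10*5 + 4)/(10*1 + 1) = 54/11.
Compare the errors: |x - 5/1| = |143*1 - 5*29|/(29*1) = 2/29, and |x - 54/11| = |143*11 - 54*29|/(29*11) = 7/319.
Cross-multiplying, 7*29 = 203 < 638 = 2*319, so 7/319 is smaller: the intermediate fraction 54/11 is closer to x than 5/1.

54/11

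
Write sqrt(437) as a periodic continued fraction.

[20; (1, 9, 2, 9, 1, 40)]

Write x_i = (sqrt(437) + m_i)/d_i with (m_0, d_0) = (0, 1). a_0 = floor(sqrt(437)) = 20, since 20^2 = 400 <= 437 < 441 = 21^2.
Iterate m_{i+1} = d_i*a_i - m_i, d_{i+1} = (437 - m_{i+1}^2)/d_i, a_{i+1} = floor((a_0 + m_{i+1})/d_{i+1}):
  m_1 = 1*20 - 0 = 20, d_1 = (437 - 20^2)/1 = 37/1 = 37, a_1 = floor((20 + 20)/37) = 1.
  m_2 = 37*1 - 20 = 17, d_2 = (437 - 17^2)/37 = 148/37 = 4, a_2 = floor((20 + 17)/4) = 9.
  m_3 = 4*9 - 17 = 19, d_3 = (437 - 19^2)/4 = 76/4 = 19, a_3 = floor((20 + 19)/19) = 2.
  m_4 = 19*2 - 19 = 19, d_4 = (437 - 19^2)/19 = 76/19 = 4, a_4 = floor((20 + 19)/4) = 9.
  m_5 = 4*9 - 19 = 17, d_5 = (437 - 17^2)/4 = 148/4 = 37, a_5 = floor((20 + 17)/37) = 1.
  m_6 = 37*1 - 17 = 20, d_6 = (437 - 20^2)/37 = 37/37 = 1, a_6 = floor((20 + 20)/1) = 40.
  m_7 = 1*40 - 20 = 20, d_7 = (437 - 20^2)/1 = 37/1 = 37: (m_7, d_7) = (m_1, d_1) = (20, 37), so from here the quotients repeat a_1, ..., a_6; the period length is 6.
Hence the expansion of sqrt(437) is a_0 = 20 followed by the repeating block 1, 9, 2, 9, 1, 40 (period 6).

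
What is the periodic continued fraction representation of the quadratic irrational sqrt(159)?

Write x_i = (sqrt(159) + m_i)/d_i with (m_0, d_0) = (0, 1). a_0 = floor(sqrt(159)) = 12, since 12^2 = 144 <= 159 < 169 = 13^2.
Iterate m_{i+1} = d_i*a_i - m_i, d_{i+1} = (159 - m_{i+1}^2)/d_i, a_{i+1} = floor((a_0 + m_{i+1})/d_{i+1}):
  m_1 = 1*12 - 0 = 12, d_1 = (159 - 12^2)/1 = 15/1 = 15, a_1 = floor((12 + 12)/15) = 1.
  m_2 = 15*1 - 12 = 3, d_2 = (159 - 3^2)/15 = 150/15 = 10, a_2 = floor((12 + 3)/10) = 1.
  m_3 = 10*1 - 3 = 7, d_3 = (159 - 7^2)/10 = 110/10 = 11, a_3 = floor((12 + 7)/11) = 1.
  m_4 = 11*1 - 7 = 4, d_4 = (159 - 4^2)/11 = 143/11 = 13, a_4 = floor((12 + 4)/13) = 1.
  m_5 = 13*1 - 4 = 9, d_5 = (159 - 9^2)/13 = 78/13 = 6, a_5 = floor((12 + 9)/6) = 3.
  m_6 = 6*3 - 9 = 9, d_6 = (159 - 9^2)/6 = 78/6 = 13, a_6 = floor((12 + 9)/13) = 1.
  m_7 = 13*1 - 9 = 4, d_7 = (159 - 4^2)/13 = 143/13 = 11, a_7 = floor((12 + 4)/11) = 1.
  m_8 = 11*1 - 4 = 7, d_8 = (159 - 7^2)/11 = 110/11 = 10, a_8 = floor((12 + 7)/10) = 1.
  m_9 = 10*1 - 7 = 3, d_9 = (159 - 3^2)/10 = 150/10 = 15, a_9 = floor((12 + 3)/15) = 1.
  m_10 = 15*1 - 3 = 12, d_10 = (159 - 12^2)/15 = 15/15 = 1, a_10 = floor((12 + 12)/1) = 24.
  m_11 = 1*24 - 12 = 12, d_11 = (159 - 12^2)/1 = 15/1 = 15: (m_11, d_11) = (m_1, d_1) = (12, 15), so from here the quotients repeat a_1, ..., a_10; the period length is 10.
Hence the expansion of sqrt(159) is a_0 = 12 followed by the repeating block 1, 1, 1, 1, 3, 1, 1, 1, 1, 24 (period 10).

[12; (1, 1, 1, 1, 3, 1, 1, 1, 1, 24)]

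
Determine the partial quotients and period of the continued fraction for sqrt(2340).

[48; (2, 1, 2, 10, 2, 1, 2, 96)]

Write x_i = (sqrt(2340) + m_i)/d_i with (m_0, d_0) = (0, 1). a_0 = floor(sqrt(2340)) = 48, since 48^2 = 2304 <= 2340 < 2401 = 49^2.
Iterate m_{i+1} = d_i*a_i - m_i, d_{i+1} = (2340 - m_{i+1}^2)/d_i, a_{i+1} = floor((a_0 + m_{i+1})/d_{i+1}):
  m_1 = 1*48 - 0 = 48, d_1 = (2340 - 48^2)/1 = 36/1 = 36, a_1 = floor((48 + 48)/36) = 2.
  m_2 = 36*2 - 48 = 24, d_2 = (2340 - 24^2)/36 = 1764/36 = 49, a_2 = floor((48 + 24)/49) = 1.
  m_3 = 49*1 - 24 = 25, d_3 = (2340 - 25^2)/49 = 1715/49 = 35, a_3 = floor((48 + 25)/35) = 2.
  m_4 = 35*2 - 25 = 45, d_4 = (2340 - 45^2)/35 = 315/35 = 9, a_4 = floor((48 + 45)/9) = 10.
  m_5 = 9*10 - 45 = 45, d_5 = (2340 - 45^2)/9 = 315/9 = 35, a_5 = floor((48 + 45)/35) = 2.
  m_6 = 35*2 - 45 = 25, d_6 = (2340 - 25^2)/35 = 1715/35 = 49, a_6 = floor((48 + 25)/49) = 1.
  m_7 = 49*1 - 25 = 24, d_7 = (2340 - 24^2)/49 = 1764/49 = 36, a_7 = floor((48 + 24)/36) = 2.
  m_8 = 36*2 - 24 = 48, d_8 = (2340 - 48^2)/36 = 36/36 = 1, a_8 = floor((48 + 48)/1) = 96.
  m_9 = 1*96 - 48 = 48, d_9 = (2340 - 48^2)/1 = 36/1 = 36: (m_9, d_9) = (m_1, d_1) = (48, 36), so from here the quotients repeat a_1, ..., a_8; the period length is 8.
Hence the expansion of sqrt(2340) is a_0 = 48 followed by the repeating block 2, 1, 2, 10, 2, 1, 2, 96 (period 8).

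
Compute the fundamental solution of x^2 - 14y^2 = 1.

(x, y) = (15, 4)

First expand sqrt(14) as a continued fraction. With x_i = (sqrt(14) + m_i)/d_i and (m_0, d_0) = (0, 1): a_0 = floor(sqrt(14)) = 3, since 3^2 = 9 <= 14 < 16 = 4^2.
Iterate m_{i+1} = d_i*a_i - m_i, d_{i+1} = (14 - m_{i+1}^2)/d_i, a_{i+1} = floor((a_0 + m_{i+1})/d_{i+1}):
  m_1 = 1*3 - 0 = 3, d_1 = (14 - 3^2)/1 = 5/1 = 5, a_1 = floor((3 + 3)/5) = 1.
  m_2 = 5*1 - 3 = 2, d_2 = (14 - 2^2)/5 = 10/5 = 2, a_2 = floor((3 + 2)/2) = 2.
  m_3 = 2*2 - 2 = 2, d_3 = (14 - 2^2)/2 = 10/2 = 5, a_3 = floor((3 + 2)/5) = 1.
  m_4 = 5*1 - 2 = 3, d_4 = (14 - 3^2)/5 = 5/5 = 1, a_4 = floor((3 + 3)/1) = 6.
  m_5 = 1*6 - 3 = 3, d_5 = (14 - 3^2)/1 = 5/1 = 5: (m_5, d_5) = (m_1, d_1) = (3, 5), so from here the quotients repeat a_1, ..., a_4; the period length is 4.
So sqrt(14) = [3; (1, 2, 1, 6)] with period length k = 4.
k is even, so the fundamental solution of x^2 - 14y^2 = 1 is (p_{k-1}, q_{k-1}) = (p_3, q_3); compute convergents through index 3.
Convergents (p_i = a_i*p_{i-1} + p_{i-2}, q_i = a_i*q_{i-1} + q_{i-2} with p_{-2}=0, p_{-1}=1, q_{-2}=1, q_{-1}=0):
  i=0: a_0=3, p_0 = 3*1 + 0 = 3, q_0 = 3*0 + 1 = 1.
  i=1: a_1=1, p_1 = 1*3 + 1 = 4, q_1 = 1*1 + 0 = 1.
  i=2: a_2=2, p_2 = 2*4 + 3 = 11, q_2 = 2*1 + 1 = 3.
  i=3: a_3=1, p_3 = 1*11 + 4 = 15, q_3 = 1*3 + 1 = 4.
Check: 15^2 - 14*4^2 = 225 - 224 = 1, so (x, y) = (15, 4) solves the equation, and by the theorem it is the least positive solution.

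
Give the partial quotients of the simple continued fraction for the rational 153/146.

Run the Euclidean algorithm on 153 and 146; the successive quotients are the partial quotients a_0, a_1, ... (each step inverts the fractional part left over by the previous one):
  153 = 1*146 + 7, so a_0 = 1.
  146 = 20*7 + 6, so a_1 = 20.
  7 = 1*6 + 1, so a_2 = 1.
  6 = 6*1 + 0, so a_3 = 6.
The remainder reaches 0 after 4 divisions, so the expansion has 4 partial quotients, read off in order.

[1; 20, 1, 6]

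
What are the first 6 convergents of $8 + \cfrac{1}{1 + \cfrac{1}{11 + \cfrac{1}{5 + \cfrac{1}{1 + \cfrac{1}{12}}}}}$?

Using the convergent recurrence p_i = a_i*p_{i-1} + p_{i-2}, q_i = a_i*q_{i-1} + q_{i-2} with p_{-2}=0, p_{-1}=1, q_{-2}=1, q_{-1}=0:
  i=0: a_0=8, p_0 = 8*1 + 0 = 8, q_0 = 8*0 + 1 = 1.
  i=1: a_1=1, p_1 = 1*8 + 1 = 9, q_1 = 1*1 + 0 = 1.
  i=2: a_2=11, p_2 = 11*9 + 8 = 107, q_2 = 11*1 + 1 = 12.
  i=3: a_3=5, p_3 = 5*107 + 9 = 544, q_3 = 5*12 + 1 = 61.
  i=4: a_4=1, p_4 = 1*544 + 107 = 651, q_4 = 1*61 + 12 = 73.
  i=5: a_5=12, p_5 = 12*651 + 544 = 8356, q_5 = 12*73 + 61 = 937.

8/1, 9/1, 107/12, 544/61, 651/73, 8356/937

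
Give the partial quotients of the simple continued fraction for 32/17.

Run the Euclidean algorithm on 32 and 17; the successive quotients are the partial quotients a_0, a_1, ... (each step inverts the fractional part left over by the previous one):
  32 = 1*17 + 15, so a_0 = 1.
  17 = 1*15 + 2, so a_1 = 1.
  15 = 7*2 + 1, so a_2 = 7.
  2 = 2*1 + 0, so a_3 = 2.
The remainder reaches 0 after 4 divisions, so the expansion has 4 partial quotients, read off in order.

[1; 1, 7, 2]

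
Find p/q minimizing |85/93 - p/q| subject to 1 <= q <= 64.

Expand x = 85/93 as a continued fraction with the Euclidean algorithm:
  85 = 0*93 + 85, so a_0 = 0.
  93 = 1*85 + 8, so a_1 = 1.
  85 = 10*8 + 5, so a_2 = 10.
  8 = 1*5 + 3, so a_3 = 1.
  5 = 1*3 + 2, so a_4 = 1.
  3 = 1*2 + 1, so a_5 = 1.
  2 = 2*1 + 0, so a_6 = 2.
so x = [0; 1, 10, 1, 1, 1, 2].
Convergents (p_i = a_i*p_{i-1} + p_{i-2}, q_i = a_i*q_{i-1} + q_{i-2} with p_{-2}=0, p_{-1}=1, q_{-2}=1, q_{-1}=0), until the denominator exceeds 64:
  i=0: a_0=0, p_0 = 0*1 + 0 = 0, q_0 = 0*0 + 1 = 1.
  i=1: a_1=1, p_1 = 1*0 + 1 = 1, q_1 = 1*1 + 0 = 1.
  i=2: a_2=10, p_2 = 10*1 + 0 = 10, q_2 = 10*1 + 1 = 11.
  i=3: a_3=1, p_3 = 1*10 + 1 = 11, q_3 = 1*11 + 1 = 12.
  i=4: a_4=1, p_4 = 1*11 + 10 = 21, q_4 = 1*12 + 11 = 23.
  i=5: a_5=1, p_5 = 1*21 + 11 = 32, q_5 = 1*23 + 12 = 35.
  i=6: a_6=2, p_6 = 2*32 + 21 = 85, q_6 = 2*35 + 23 = 93.
q_6 = 93 > 64, so the last convergent with denominator <= 64 is p_5/q_5 = 32/35.
The closest fraction with denominator <= 64 is either p_5/q_5 or the intermediate fraction (k*p_5 + p_4)/(k*q_5 + q_4) with the largest k >= 1 whose denominator stays <= 64; these approach x as k grows, and every other convergent or intermediate fraction in range is farther away.
Largest k: floor((64 - q_4)/q_5) = floor((64 - 23)/35) = 1.
That gives (1*32 + 21)/(1*35 + 23) = 53/58.
Compare the errors: |x - 32/35| = |85*35 - 32*93|/(93*35) = 1/3255, and |x - 53/58| = |85*58 - 53*93|/(93*58) = 1/5394.
Cross-multiplying, 1*3255 = 3255 < 5394 = 1*5394, so 1/5394 is smaller: the intermediate fraction 53/58 is closer to x than 32/35.

53/58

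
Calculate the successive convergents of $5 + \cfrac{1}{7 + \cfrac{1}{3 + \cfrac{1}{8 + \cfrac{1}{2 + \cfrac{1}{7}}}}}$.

Using the convergent recurrence p_i = a_i*p_{i-1} + p_{i-2}, q_i = a_i*q_{i-1} + q_{i-2} with p_{-2}=0, p_{-1}=1, q_{-2}=1, q_{-1}=0:
  i=0: a_0=5, p_0 = 5*1 + 0 = 5, q_0 = 5*0 + 1 = 1.
  i=1: a_1=7, p_1 = 7*5 + 1 = 36, q_1 = 7*1 + 0 = 7.
  i=2: a_2=3, p_2 = 3*36 + 5 = 113, q_2 = 3*7 + 1 = 22.
  i=3: a_3=8, p_3 = 8*113 + 36 = 940, q_3 = 8*22 + 7 = 183.
  i=4: a_4=2, p_4 = 2*940 + 113 = 1993, q_4 = 2*183 + 22 = 388.
  i=5: a_5=7, p_5 = 7*1993 + 940 = 14891, q_5 = 7*388 + 183 = 2899.

5/1, 36/7, 113/22, 940/183, 1993/388, 14891/2899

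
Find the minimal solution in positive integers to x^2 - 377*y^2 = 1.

First expand sqrt(377) as a continued fraction. With x_i = (sqrt(377) + m_i)/d_i and (m_0, d_0) = (0, 1): a_0 = floor(sqrt(377)) = 19, since 19^2 = 361 <= 377 < 400 = 20^2.
Iterate m_{i+1} = d_i*a_i - m_i, d_{i+1} = (377 - m_{i+1}^2)/d_i, a_{i+1} = floor((a_0 + m_{i+1})/d_{i+1}):
  m_1 = 1*19 - 0 = 19, d_1 = (377 - 19^2)/1 = 16/1 = 16, a_1 = floor((19 + 19)/16) = 2.
  m_2 = 16*2 - 19 = 13, d_2 = (377 - 13^2)/16 = 208/16 = 13, a_2 = floor((19 + 13)/13) = 2.
  m_3 = 13*2 - 13 = 13, d_3 = (377 - 13^2)/13 = 208/13 = 16, a_3 = floor((19 + 13)/16) = 2.
  m_4 = 16*2 - 13 = 19, d_4 = (377 - 19^2)/16 = 16/16 = 1, a_4 = floor((19 + 19)/1) = 38.
  m_5 = 1*38 - 19 = 19, d_5 = (377 - 19^2)/1 = 16/1 = 16: (m_5, d_5) = (m_1, d_1) = (19, 16), so from here the quotients repeat a_1, ..., a_4; the period length is 4.
So sqrt(377) = [19; (2, 2, 2, 38)] with period length k = 4.
k is even, so the fundamental solution of x^2 - 377y^2 = 1 is (p_{k-1}, q_{k-1}) = (p_3, q_3); compute convergents through index 3.
Convergents (p_i = a_i*p_{i-1} + p_{i-2}, q_i = a_i*q_{i-1} + q_{i-2} with p_{-2}=0, p_{-1}=1, q_{-2}=1, q_{-1}=0):
  i=0: a_0=19, p_0 = 19*1 + 0 = 19, q_0 = 19*0 + 1 = 1.
  i=1: a_1=2, p_1 = 2*19 + 1 = 39, q_1 = 2*1 + 0 = 2.
  i=2: a_2=2, p_2 = 2*39 + 19 = 97, q_2 = 2*2 + 1 = 5.
  i=3: a_3=2, p_3 = 2*97 + 39 = 233, q_3 = 2*5 + 2 = 12.
Check: 233^2 - 377*12^2 = 54289 - 54288 = 1, so (x, y) = (233, 12) solves the equation, and by the theorem it is the least positive solution.

(x, y) = (233, 12)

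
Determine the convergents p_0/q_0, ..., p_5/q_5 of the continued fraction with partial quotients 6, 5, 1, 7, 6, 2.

6/1, 31/5, 37/6, 290/47, 1777/288, 3844/623

Using the convergent recurrence p_i = a_i*p_{i-1} + p_{i-2}, q_i = a_i*q_{i-1} + q_{i-2} with p_{-2}=0, p_{-1}=1, q_{-2}=1, q_{-1}=0:
  i=0: a_0=6, p_0 = 6*1 + 0 = 6, q_0 = 6*0 + 1 = 1.
  i=1: a_1=5, p_1 = 5*6 + 1 = 31, q_1 = 5*1 + 0 = 5.
  i=2: a_2=1, p_2 = 1*31 + 6 = 37, q_2 = 1*5 + 1 = 6.
  i=3: a_3=7, p_3 = 7*37 + 31 = 290, q_3 = 7*6 + 5 = 47.
  i=4: a_4=6, p_4 = 6*290 + 37 = 1777, q_4 = 6*47 + 6 = 288.
  i=5: a_5=2, p_5 = 2*1777 + 290 = 3844, q_5 = 2*288 + 47 = 623.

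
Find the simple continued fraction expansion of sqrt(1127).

Write x_i = (sqrt(1127) + m_i)/d_i with (m_0, d_0) = (0, 1). a_0 = floor(sqrt(1127)) = 33, since 33^2 = 1089 <= 1127 < 1156 = 34^2.
Iterate m_{i+1} = d_i*a_i - m_i, d_{i+1} = (1127 - m_{i+1}^2)/d_i, a_{i+1} = floor((a_0 + m_{i+1})/d_{i+1}):
  m_1 = 1*33 - 0 = 33, d_1 = (1127 - 33^2)/1 = 38/1 = 38, a_1 = floor((33 + 33)/38) = 1.
  m_2 = 38*1 - 33 = 5, d_2 = (1127 - 5^2)/38 = 1102/38 = 29, a_2 = floor((33 + 5)/29) = 1.
  m_3 = 29*1 - 5 = 24, d_3 = (1127 - 24^2)/29 = 551/29 = 19, a_3 = floor((33 + 24)/19) = 3.
  m_4 = 19*3 - 24 = 33, d_4 = (1127 - 33^2)/19 = 38/19 = 2, a_4 = floor((33 + 33)/2) = 33.
  m_5 = 2*33 - 33 = 33, d_5 = (1127 - 33^2)/2 = 38/2 = 19, a_5 = floor((33 + 33)/19) = 3.
  m_6 = 19*3 - 33 = 24, d_6 = (1127 - 24^2)/19 = 551/19 = 29, a_6 = floor((33 + 24)/29) = 1.
  m_7 = 29*1 - 24 = 5, d_7 = (1127 - 5^2)/29 = 1102/29 = 38, a_7 = floor((33 + 5)/38) = 1.
  m_8 = 38*1 - 5 = 33, d_8 = (1127 - 33^2)/38 = 38/38 = 1, a_8 = floor((33 + 33)/1) = 66.
  m_9 = 1*66 - 33 = 33, d_9 = (1127 - 33^2)/1 = 38/1 = 38: (m_9, d_9) = (m_1, d_1) = (33, 38), so from here the quotients repeat a_1, ..., a_8; the period length is 8.
Hence the expansion of sqrt(1127) is a_0 = 33 followed by the repeating block 1, 1, 3, 33, 3, 1, 1, 66 (period 8).

[33; (1, 1, 3, 33, 3, 1, 1, 66)]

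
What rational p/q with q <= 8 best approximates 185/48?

27/7

Expand x = 185/48 as a continued fraction with the Euclidean algorithm:
  185 = 3*48 + 41, so a_0 = 3.
  48 = 1*41 + 7, so a_1 = 1.
  41 = 5*7 + 6, so a_2 = 5.
  7 = 1*6 + 1, so a_3 = 1.
  6 = 6*1 + 0, so a_4 = 6.
so x = [3; 1, 5, 1, 6].
Convergents (p_i = a_i*p_{i-1} + p_{i-2}, q_i = a_i*q_{i-1} + q_{i-2} with p_{-2}=0, p_{-1}=1, q_{-2}=1, q_{-1}=0), until the denominator exceeds 8:
  i=0: a_0=3, p_0 = 3*1 + 0 = 3, q_0 = 3*0 + 1 = 1.
  i=1: a_1=1, p_1 = 1*3 + 1 = 4, q_1 = 1*1 + 0 = 1.
  i=2: a_2=5, p_2 = 5*4 + 3 = 23, q_2 = 5*1 + 1 = 6.
  i=3: a_3=1, p_3 = 1*23 + 4 = 27, q_3 = 1*6 + 1 = 7.
  i=4: a_4=6, p_4 = 6*27 + 23 = 185, q_4 = 6*7 + 6 = 48.
q_4 = 48 > 8, so the last convergent with denominator <= 8 is p_3/q_3 = 27/7.
The closest fraction with denominator <= 8 is either p_3/q_3 or the intermediate fraction (k*p_3 + p_2)/(k*q_3 + q_2) with the largest k >= 1 whose denominator stays <= 8; these approach x as k grows, and every other convergent or intermediate fraction in range is farther away.
Largest k: floor((8 - q_2)/q_3) = floor((8 - 6)/7) = 0.
Since k = 0, no intermediate fraction beyond p_3/q_3 has denominator <= 8, so the convergent 27/7 is the closest (its error is |185*7 - 27*48|/(48*7) = 1/336).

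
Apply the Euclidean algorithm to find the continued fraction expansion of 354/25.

Run the Euclidean algorithm on 354 and 25; the successive quotients are the partial quotients a_0, a_1, ... (each step inverts the fractional part left over by the previous one):
  354 = 14*25 + 4, so a_0 = 14.
  25 = 6*4 + 1, so a_1 = 6.
  4 = 4*1 + 0, so a_2 = 4.
The remainder reaches 0 after 3 divisions, so the expansion has 3 partial quotients, read off in order.

[14; 6, 4]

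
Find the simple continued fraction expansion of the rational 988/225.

[4; 2, 1, 1, 3, 1, 9]

Run the Euclidean algorithm on 988 and 225; the successive quotients are the partial quotients a_0, a_1, ... (each step inverts the fractional part left over by the previous one):
  988 = 4*225 + 88, so a_0 = 4.
  225 = 2*88 + 49, so a_1 = 2.
  88 = 1*49 + 39, so a_2 = 1.
  49 = 1*39 + 10, so a_3 = 1.
  39 = 3*10 + 9, so a_4 = 3.
  10 = 1*9 + 1, so a_5 = 1.
  9 = 9*1 + 0, so a_6 = 9.
The remainder reaches 0 after 7 divisions, so the expansion has 7 partial quotients, read off in order.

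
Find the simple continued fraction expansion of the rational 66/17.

Run the Euclidean algorithm on 66 and 17; the successive quotients are the partial quotients a_0, a_1, ... (each step inverts the fractional part left over by the previous one):
  66 = 3*17 + 15, so a_0 = 3.
  17 = 1*15 + 2, so a_1 = 1.
  15 = 7*2 + 1, so a_2 = 7.
  2 = 2*1 + 0, so a_3 = 2.
The remainder reaches 0 after 4 divisions, so the expansion has 4 partial quotients, read off in order.

[3; 1, 7, 2]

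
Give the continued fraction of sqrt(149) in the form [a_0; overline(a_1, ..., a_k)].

[12; overline(4, 1, 5, 3, 3, 5, 1, 4, 24)]

Write x_i = (sqrt(149) + m_i)/d_i with (m_0, d_0) = (0, 1). a_0 = floor(sqrt(149)) = 12, since 12^2 = 144 <= 149 < 169 = 13^2.
Iterate m_{i+1} = d_i*a_i - m_i, d_{i+1} = (149 - m_{i+1}^2)/d_i, a_{i+1} = floor((a_0 + m_{i+1})/d_{i+1}):
  m_1 = 1*12 - 0 = 12, d_1 = (149 - 12^2)/1 = 5/1 = 5, a_1 = floor((12 + 12)/5) = 4.
  m_2 = 5*4 - 12 = 8, d_2 = (149 - 8^2)/5 = 85/5 = 17, a_2 = floor((12 + 8)/17) = 1.
  m_3 = 17*1 - 8 = 9, d_3 = (149 - 9^2)/17 = 68/17 = 4, a_3 = floor((12 + 9)/4) = 5.
  m_4 = 4*5 - 9 = 11, d_4 = (149 - 11^2)/4 = 28/4 = 7, a_4 = floor((12 + 11)/7) = 3.
  m_5 = 7*3 - 11 = 10, d_5 = (149 - 10^2)/7 = 49/7 = 7, a_5 = floor((12 + 10)/7) = 3.
  m_6 = 7*3 - 10 = 11, d_6 = (149 - 11^2)/7 = 28/7 = 4, a_6 = floor((12 + 11)/4) = 5.
  m_7 = 4*5 - 11 = 9, d_7 = (149 - 9^2)/4 = 68/4 = 17, a_7 = floor((12 + 9)/17) = 1.
  m_8 = 17*1 - 9 = 8, d_8 = (149 - 8^2)/17 = 85/17 = 5, a_8 = floor((12 + 8)/5) = 4.
  m_9 = 5*4 - 8 = 12, d_9 = (149 - 12^2)/5 = 5/5 = 1, a_9 = floor((12 + 12)/1) = 24.
  m_10 = 1*24 - 12 = 12, d_10 = (149 - 12^2)/1 = 5/1 = 5: (m_10, d_10) = (m_1, d_1) = (12, 5), so from here the quotients repeat a_1, ..., a_9; the period length is 9.
Hence the expansion of sqrt(149) is a_0 = 12 followed by the repeating block 4, 1, 5, 3, 3, 5, 1, 4, 24 (period 9).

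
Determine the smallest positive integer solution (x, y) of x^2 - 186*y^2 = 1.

First expand sqrt(186) as a continued fraction. With x_i = (sqrt(186) + m_i)/d_i and (m_0, d_0) = (0, 1): a_0 = floor(sqrt(186)) = 13, since 13^2 = 169 <= 186 < 196 = 14^2.
Iterate m_{i+1} = d_i*a_i - m_i, d_{i+1} = (186 - m_{i+1}^2)/d_i, a_{i+1} = floor((a_0 + m_{i+1})/d_{i+1}):
  m_1 = 1*13 - 0 = 13, d_1 = (186 - 13^2)/1 = 17/1 = 17, a_1 = floor((13 + 13)/17) = 1.
  m_2 = 17*1 - 13 = 4, d_2 = (186 - 4^2)/17 = 170/17 = 10, a_2 = floor((13 + 4)/10) = 1.
  m_3 = 10*1 - 4 = 6, d_3 = (186 - 6^2)/10 = 150/10 = 15, a_3 = floor((13 + 6)/15) = 1.
  m_4 = 15*1 - 6 = 9, d_4 = (186 - 9^2)/15 = 105/15 = 7, a_4 = floor((13 + 9)/7) = 3.
  m_5 = 7*3 - 9 = 12, d_5 = (186 - 12^2)/7 = 42/7 = 6, a_5 = floor((13 + 12)/6) = 4.
  m_6 = 6*4 - 12 = 12, d_6 = (186 - 12^2)/6 = 42/6 = 7, a_6 = floor((13 + 12)/7) = 3.
  m_7 = 7*3 - 12 = 9, d_7 = (186 - 9^2)/7 = 105/7 = 15, a_7 = floor((13 + 9)/15) = 1.
  m_8 = 15*1 - 9 = 6, d_8 = (186 - 6^2)/15 = 150/15 = 10, a_8 = floor((13 + 6)/10) = 1.
  m_9 = 10*1 - 6 = 4, d_9 = (186 - 4^2)/10 = 170/10 = 17, a_9 = floor((13 + 4)/17) = 1.
  m_10 = 17*1 - 4 = 13, d_10 = (186 - 13^2)/17 = 17/17 = 1, a_10 = floor((13 + 13)/1) = 26.
  m_11 = 1*26 - 13 = 13, d_11 = (186 - 13^2)/1 = 17/1 = 17: (m_11, d_11) = (m_1, d_1) = (13, 17), so from here the quotients repeat a_1, ..., a_10; the period length is 10.
So sqrt(186) = [13; (1, 1, 1, 3, 4, 3, 1, 1, 1, 26)] with period length k = 10.
k is even, so the fundamental solution of x^2 - 186y^2 = 1 is (p_{k-1}, q_{k-1}) = (p_9, q_9); compute convergents through index 9.
Convergents (p_i = a_i*p_{i-1} + p_{i-2}, q_i = a_i*q_{i-1} + q_{i-2} with p_{-2}=0, p_{-1}=1, q_{-2}=1, q_{-1}=0):
  i=0: a_0=13, p_0 = 13*1 + 0 = 13, q_0 = 13*0 + 1 = 1.
  i=1: a_1=1, p_1 = 1*13 + 1 = 14, q_1 = 1*1 + 0 = 1.
  i=2: a_2=1, p_2 = 1*14 + 13 = 27, q_2 = 1*1 + 1 = 2.
  i=3: a_3=1, p_3 = 1*27 + 14 = 41, q_3 = 1*2 + 1 = 3.
  i=4: a_4=3, p_4 = 3*41 + 27 = 150, q_4 = 3*3 + 2 = 11.
  i=5: a_5=4, p_5 = 4*150 + 41 = 641, q_5 = 4*11 + 3 = 47.
  i=6: a_6=3, p_6 = 3*641 + 150 = 2073, q_6 = 3*47 + 11 = 152.
  i=7: a_7=1, p_7 = 1*2073 + 641 = 2714, q_7 = 1*152 + 47 = 199.
  i=8: a_8=1, p_8 = 1*2714 + 2073 = 4787, q_8 = 1*199 + 152 = 351.
  i=9: a_9=1, p_9 = 1*4787 + 2714 = 7501, q_9 = 1*351 + 199 = 550.
Check: 7501^2 - 186*550^2 = 56265001 - 56265000 = 1, so (x, y) = (7501, 550) solves the equation, and by the theorem it is the least positive solution.

(x, y) = (7501, 550)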